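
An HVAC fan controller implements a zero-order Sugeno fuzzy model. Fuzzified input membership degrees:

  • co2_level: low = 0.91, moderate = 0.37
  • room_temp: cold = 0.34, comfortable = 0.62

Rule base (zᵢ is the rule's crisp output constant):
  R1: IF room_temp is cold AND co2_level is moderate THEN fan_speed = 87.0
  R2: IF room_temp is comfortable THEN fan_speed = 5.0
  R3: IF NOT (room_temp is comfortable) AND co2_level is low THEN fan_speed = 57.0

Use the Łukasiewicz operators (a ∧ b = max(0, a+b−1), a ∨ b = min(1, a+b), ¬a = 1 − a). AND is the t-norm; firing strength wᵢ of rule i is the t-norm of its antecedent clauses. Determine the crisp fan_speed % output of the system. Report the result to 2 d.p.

21.57

R1 (z=87.0): cold=0.34, moderate=0.37; AND[max(0, a+b−1)] → w = 0.00
R2 (z=5.0): comfortable=0.62 → w = 0.62
R3 (z=57.0): ¬comfortable=1−0.62=0.38, low=0.91; AND[max(0, a+b−1)] → w = 0.29
Weighted average = (0.00·87.0 + 0.62·5.0 + 0.29·57.0) / (0.00 + 0.62 + 0.29)
  = 19.6300 / 0.9100 = 21.57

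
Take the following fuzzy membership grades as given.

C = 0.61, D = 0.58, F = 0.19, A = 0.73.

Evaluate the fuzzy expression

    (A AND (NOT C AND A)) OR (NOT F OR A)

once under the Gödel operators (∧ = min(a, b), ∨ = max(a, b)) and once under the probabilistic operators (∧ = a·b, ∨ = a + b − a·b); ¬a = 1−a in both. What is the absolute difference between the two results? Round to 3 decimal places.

0.149

Under Gödel:
  NOT C = 1 − 0.61 = 0.39
  NOT C AND A = min(a, b) on (0.39, 0.73) = 0.39
  A AND (NOT C AND A) = min(a, b) on (0.73, 0.39) = 0.39
  NOT F = 1 − 0.19 = 0.81
  NOT F OR A = max(a, b) on (0.81, 0.73) = 0.81
  (A AND (NOT C AND A)) OR (NOT F OR A) = max(a, b) on (0.39, 0.81) = 0.81
  → value = 0.8100
Under probabilistic:
  NOT C = 1 − 0.6100 = 0.3900
  NOT C AND A = a·b on (0.3900, 0.7300) = 0.2847
  A AND (NOT C AND A) = a·b on (0.7300, 0.2847) = 0.2078
  NOT F = 1 − 0.1900 = 0.8100
  NOT F OR A = a + b − a·b on (0.8100, 0.7300) = 0.9487
  (A AND (NOT C AND A)) OR (NOT F OR A) = a + b − a·b on (0.2078, 0.9487) = 0.9594
  → value = 0.9594
|0.8100 − 0.9594| = 0.149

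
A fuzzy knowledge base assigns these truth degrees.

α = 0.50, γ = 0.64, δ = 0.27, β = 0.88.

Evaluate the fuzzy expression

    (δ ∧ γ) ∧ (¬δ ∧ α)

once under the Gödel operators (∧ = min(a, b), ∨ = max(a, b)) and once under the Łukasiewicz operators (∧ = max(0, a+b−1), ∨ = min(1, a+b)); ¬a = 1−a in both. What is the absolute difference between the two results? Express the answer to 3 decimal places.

0.270

Under Gödel:
  δ ∧ γ = min(a, b) on (0.27, 0.64) = 0.27
  ¬δ = 1 − 0.27 = 0.73
  ¬δ ∧ α = min(a, b) on (0.73, 0.50) = 0.50
  (δ ∧ γ) ∧ (¬δ ∧ α) = min(a, b) on (0.27, 0.50) = 0.27
  → value = 0.2700
Under Łukasiewicz:
  δ ∧ γ = max(0, a+b−1) on (0.27, 0.64) = 0.00
  ¬δ = 1 − 0.27 = 0.73
  ¬δ ∧ α = max(0, a+b−1) on (0.73, 0.50) = 0.23
  (δ ∧ γ) ∧ (¬δ ∧ α) = max(0, a+b−1) on (0.00, 0.23) = 0.00
  → value = 0.0000
|0.2700 − 0.0000| = 0.270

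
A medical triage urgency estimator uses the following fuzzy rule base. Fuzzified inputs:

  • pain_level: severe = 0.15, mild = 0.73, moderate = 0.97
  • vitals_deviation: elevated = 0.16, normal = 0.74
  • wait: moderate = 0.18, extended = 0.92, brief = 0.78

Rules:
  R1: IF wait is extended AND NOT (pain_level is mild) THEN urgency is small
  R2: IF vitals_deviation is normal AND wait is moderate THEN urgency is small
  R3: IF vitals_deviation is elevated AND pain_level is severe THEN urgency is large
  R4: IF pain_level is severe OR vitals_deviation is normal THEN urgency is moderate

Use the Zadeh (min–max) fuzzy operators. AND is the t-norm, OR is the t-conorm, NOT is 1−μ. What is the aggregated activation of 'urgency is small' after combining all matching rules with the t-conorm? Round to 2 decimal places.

R1: extended=0.92, ¬mild=1−0.73=0.27; AND[min(a, b)] → w = 0.27
R2: normal=0.74, moderate=0.18; AND[min(a, b)] → w = 0.18
R3: elevated=0.16, severe=0.15; AND[min(a, b)] → w = 0.15
R4: severe=0.15, normal=0.74; OR[max(a, b)] → w = 0.74
Rules with consequent 'small': {R1, R2} → strengths 0.27, 0.18
Aggregate via t-conorm [max(a, b)]: 0.27

0.27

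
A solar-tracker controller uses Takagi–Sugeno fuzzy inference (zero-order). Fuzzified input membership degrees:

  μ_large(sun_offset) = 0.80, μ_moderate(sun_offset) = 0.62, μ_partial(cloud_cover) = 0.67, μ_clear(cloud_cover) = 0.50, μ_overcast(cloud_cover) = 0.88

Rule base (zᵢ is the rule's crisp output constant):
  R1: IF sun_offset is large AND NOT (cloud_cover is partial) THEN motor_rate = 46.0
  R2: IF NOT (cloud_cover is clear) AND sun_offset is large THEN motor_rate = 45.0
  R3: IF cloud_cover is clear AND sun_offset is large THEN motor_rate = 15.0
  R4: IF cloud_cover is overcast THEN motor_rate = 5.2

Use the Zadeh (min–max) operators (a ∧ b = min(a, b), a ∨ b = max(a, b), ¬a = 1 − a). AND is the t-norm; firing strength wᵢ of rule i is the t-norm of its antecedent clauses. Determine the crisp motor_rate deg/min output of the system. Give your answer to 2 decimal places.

22.51

R1 (z=46.0): large=0.80, ¬partial=1−0.67=0.33; AND[min(a, b)] → w = 0.33
R2 (z=45.0): ¬clear=1−0.50=0.50, large=0.80; AND[min(a, b)] → w = 0.50
R3 (z=15.0): clear=0.50, large=0.80; AND[min(a, b)] → w = 0.50
R4 (z=5.2): overcast=0.88 → w = 0.88
Weighted average = (0.33·46.0 + 0.50·45.0 + 0.50·15.0 + 0.88·5.2) / (0.33 + 0.50 + 0.50 + 0.88)
  = 49.7560 / 2.2100 = 22.51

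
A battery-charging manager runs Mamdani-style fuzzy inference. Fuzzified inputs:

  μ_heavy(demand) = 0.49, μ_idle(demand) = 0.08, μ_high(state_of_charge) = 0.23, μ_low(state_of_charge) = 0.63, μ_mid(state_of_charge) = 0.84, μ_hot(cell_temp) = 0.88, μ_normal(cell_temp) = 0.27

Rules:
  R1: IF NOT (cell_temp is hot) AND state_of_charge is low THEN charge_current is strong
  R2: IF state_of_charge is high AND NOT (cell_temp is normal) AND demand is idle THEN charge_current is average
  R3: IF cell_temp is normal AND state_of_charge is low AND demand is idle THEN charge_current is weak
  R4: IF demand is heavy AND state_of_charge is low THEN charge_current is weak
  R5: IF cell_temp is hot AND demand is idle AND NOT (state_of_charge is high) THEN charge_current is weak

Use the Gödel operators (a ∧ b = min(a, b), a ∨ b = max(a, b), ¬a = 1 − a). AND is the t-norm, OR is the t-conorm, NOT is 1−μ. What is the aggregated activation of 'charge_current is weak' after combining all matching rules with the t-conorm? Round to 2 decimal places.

R1: ¬hot=1−0.88=0.12, low=0.63; AND[min(a, b)] → w = 0.12
R2: high=0.23, ¬normal=1−0.27=0.73, idle=0.08; AND[min(a, b)] → w = 0.08
R3: normal=0.27, low=0.63, idle=0.08; AND[min(a, b)] → w = 0.08
R4: heavy=0.49, low=0.63; AND[min(a, b)] → w = 0.49
R5: hot=0.88, idle=0.08, ¬high=1−0.23=0.77; AND[min(a, b)] → w = 0.08
Rules with consequent 'weak': {R3, R4, R5} → strengths 0.08, 0.49, 0.08
Aggregate via t-conorm [max(a, b)]: 0.49

0.49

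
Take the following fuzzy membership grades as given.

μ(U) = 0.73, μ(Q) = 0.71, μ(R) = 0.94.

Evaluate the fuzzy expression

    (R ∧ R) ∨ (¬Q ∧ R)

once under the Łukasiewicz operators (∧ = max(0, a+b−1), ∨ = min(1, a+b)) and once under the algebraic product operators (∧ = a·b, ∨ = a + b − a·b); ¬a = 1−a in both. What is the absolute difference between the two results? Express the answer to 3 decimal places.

Under Łukasiewicz:
  R ∧ R = max(0, a+b−1) on (0.94, 0.94) = 0.88
  ¬Q = 1 − 0.71 = 0.29
  ¬Q ∧ R = max(0, a+b−1) on (0.29, 0.94) = 0.23
  (R ∧ R) ∨ (¬Q ∧ R) = min(1, a+b) on (0.88, 0.23) = 1.00
  → value = 1.0000
Under algebraic product:
  R ∧ R = a·b on (0.9400, 0.9400) = 0.8836
  ¬Q = 1 − 0.7100 = 0.2900
  ¬Q ∧ R = a·b on (0.2900, 0.9400) = 0.2726
  (R ∧ R) ∨ (¬Q ∧ R) = a + b − a·b on (0.8836, 0.2726) = 0.9153
  → value = 0.9153
|1.0000 − 0.9153| = 0.085

0.085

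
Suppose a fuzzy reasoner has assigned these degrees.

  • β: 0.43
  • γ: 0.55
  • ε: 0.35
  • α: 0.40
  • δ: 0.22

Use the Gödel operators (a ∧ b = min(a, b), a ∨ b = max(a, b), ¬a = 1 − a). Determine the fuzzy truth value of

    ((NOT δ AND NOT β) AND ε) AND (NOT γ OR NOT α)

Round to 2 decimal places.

0.35

NOT δ = 1 − 0.22 = 0.78
NOT β = 1 − 0.43 = 0.57
NOT δ AND NOT β = min(a, b) on (0.78, 0.57) = 0.57
(NOT δ AND NOT β) AND ε = min(a, b) on (0.57, 0.35) = 0.35
NOT γ = 1 − 0.55 = 0.45
NOT α = 1 − 0.40 = 0.60
NOT γ OR NOT α = max(a, b) on (0.45, 0.60) = 0.60
((NOT δ AND NOT β) AND ε) AND (NOT γ OR NOT α) = min(a, b) on (0.35, 0.60) = 0.35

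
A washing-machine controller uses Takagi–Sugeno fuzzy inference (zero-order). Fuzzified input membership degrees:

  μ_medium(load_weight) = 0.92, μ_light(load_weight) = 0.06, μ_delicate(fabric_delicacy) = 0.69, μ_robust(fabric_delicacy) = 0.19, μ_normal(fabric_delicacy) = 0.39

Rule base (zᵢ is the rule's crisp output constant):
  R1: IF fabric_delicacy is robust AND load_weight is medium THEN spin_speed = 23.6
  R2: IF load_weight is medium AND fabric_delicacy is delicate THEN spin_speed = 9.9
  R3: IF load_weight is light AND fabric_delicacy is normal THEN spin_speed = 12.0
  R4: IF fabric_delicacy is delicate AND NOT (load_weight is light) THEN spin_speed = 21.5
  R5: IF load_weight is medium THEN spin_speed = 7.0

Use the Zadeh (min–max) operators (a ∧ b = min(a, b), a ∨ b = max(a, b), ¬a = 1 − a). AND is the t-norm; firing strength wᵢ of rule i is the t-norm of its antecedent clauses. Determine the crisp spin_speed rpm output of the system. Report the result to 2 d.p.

13.06

R1 (z=23.6): robust=0.19, medium=0.92; AND[min(a, b)] → w = 0.19
R2 (z=9.9): medium=0.92, delicate=0.69; AND[min(a, b)] → w = 0.69
R3 (z=12.0): light=0.06, normal=0.39; AND[min(a, b)] → w = 0.06
R4 (z=21.5): delicate=0.69, ¬light=1−0.06=0.94; AND[min(a, b)] → w = 0.69
R5 (z=7.0): medium=0.92 → w = 0.92
Weighted average = (0.19·23.6 + 0.69·9.9 + 0.06·12.0 + 0.69·21.5 + 0.92·7.0) / (0.19 + 0.69 + 0.06 + 0.69 + 0.92)
  = 33.3100 / 2.5500 = 13.06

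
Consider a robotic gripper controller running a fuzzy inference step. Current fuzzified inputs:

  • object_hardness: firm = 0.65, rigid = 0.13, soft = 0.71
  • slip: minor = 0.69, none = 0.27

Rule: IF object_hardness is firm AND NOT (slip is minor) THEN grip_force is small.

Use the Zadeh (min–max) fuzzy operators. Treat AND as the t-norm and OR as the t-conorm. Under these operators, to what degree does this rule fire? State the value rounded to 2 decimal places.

firing strength: firm=0.65, ¬minor=1−0.69=0.31; AND[min(a, b)] → w = 0.31

0.31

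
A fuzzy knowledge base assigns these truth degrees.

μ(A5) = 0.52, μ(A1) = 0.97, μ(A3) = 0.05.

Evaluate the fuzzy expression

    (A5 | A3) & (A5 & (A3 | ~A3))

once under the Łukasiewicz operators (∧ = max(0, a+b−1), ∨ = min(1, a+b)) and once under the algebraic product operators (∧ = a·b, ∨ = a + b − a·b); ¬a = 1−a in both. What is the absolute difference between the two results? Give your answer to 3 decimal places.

Under Łukasiewicz:
  A5 | A3 = min(1, a+b) on (0.52, 0.05) = 0.57
  ~A3 = 1 − 0.05 = 0.95
  A3 | ~A3 = min(1, a+b) on (0.05, 0.95) = 1.00
  A5 & (A3 | ~A3) = max(0, a+b−1) on (0.52, 1.00) = 0.52
  (A5 | A3) & (A5 & (A3 | ~A3)) = max(0, a+b−1) on (0.57, 0.52) = 0.09
  → value = 0.0900
Under algebraic product:
  A5 | A3 = a + b − a·b on (0.5200, 0.0500) = 0.5440
  ~A3 = 1 − 0.0500 = 0.9500
  A3 | ~A3 = a + b − a·b on (0.0500, 0.9500) = 0.9525
  A5 & (A3 | ~A3) = a·b on (0.5200, 0.9525) = 0.4953
  (A5 | A3) & (A5 & (A3 | ~A3)) = a·b on (0.5440, 0.4953) = 0.2694
  → value = 0.2694
|0.0900 − 0.2694| = 0.179

0.179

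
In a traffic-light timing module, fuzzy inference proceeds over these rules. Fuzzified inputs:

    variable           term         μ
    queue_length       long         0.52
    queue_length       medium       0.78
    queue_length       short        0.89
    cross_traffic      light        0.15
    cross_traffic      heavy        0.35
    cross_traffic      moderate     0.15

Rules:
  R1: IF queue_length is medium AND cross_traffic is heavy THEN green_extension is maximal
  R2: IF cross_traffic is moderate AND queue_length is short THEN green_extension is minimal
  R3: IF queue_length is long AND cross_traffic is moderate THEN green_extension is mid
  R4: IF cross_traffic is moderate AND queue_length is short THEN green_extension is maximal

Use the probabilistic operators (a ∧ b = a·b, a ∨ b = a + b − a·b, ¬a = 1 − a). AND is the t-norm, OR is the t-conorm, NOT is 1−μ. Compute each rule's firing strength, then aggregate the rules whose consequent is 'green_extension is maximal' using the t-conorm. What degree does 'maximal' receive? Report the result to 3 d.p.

R1: medium=0.78, heavy=0.35; AND[a·b] → w = 0.2730
R2: moderate=0.15, short=0.89; AND[a·b] → w = 0.1335
R3: long=0.52, moderate=0.15; AND[a·b] → w = 0.0780
R4: moderate=0.15, short=0.89; AND[a·b] → w = 0.1335
Rules with consequent 'maximal': {R1, R4} → strengths 0.2730, 0.1335
Aggregate via t-conorm [a + b − a·b]: 0.3701

0.370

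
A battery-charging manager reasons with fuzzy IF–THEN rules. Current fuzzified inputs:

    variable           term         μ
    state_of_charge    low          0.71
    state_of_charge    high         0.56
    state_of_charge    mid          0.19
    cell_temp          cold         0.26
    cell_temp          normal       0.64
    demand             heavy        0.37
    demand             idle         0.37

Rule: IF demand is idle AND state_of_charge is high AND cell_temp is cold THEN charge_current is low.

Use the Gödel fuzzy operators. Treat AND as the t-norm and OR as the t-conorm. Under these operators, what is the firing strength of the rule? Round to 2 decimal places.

0.26

firing strength: idle=0.37, high=0.56, cold=0.26; AND[min(a, b)] → w = 0.26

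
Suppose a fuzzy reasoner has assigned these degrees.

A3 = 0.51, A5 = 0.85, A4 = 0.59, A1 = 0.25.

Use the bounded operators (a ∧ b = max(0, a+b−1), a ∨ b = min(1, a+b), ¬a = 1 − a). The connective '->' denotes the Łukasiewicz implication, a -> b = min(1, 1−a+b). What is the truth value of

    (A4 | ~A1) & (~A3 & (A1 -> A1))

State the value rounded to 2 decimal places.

0.49

~A1 = 1 − 0.25 = 0.75
A4 | ~A1 = min(1, a+b) on (0.59, 0.75) = 1.00
~A3 = 1 − 0.51 = 0.49
A1 -> A1  [Łukasiewicz: min(1, 1−a+b)] with a=0.25, b=0.25 → 1.00
~A3 & (A1 -> A1) = max(0, a+b−1) on (0.49, 1.00) = 0.49
(A4 | ~A1) & (~A3 & (A1 -> A1)) = max(0, a+b−1) on (1.00, 0.49) = 0.49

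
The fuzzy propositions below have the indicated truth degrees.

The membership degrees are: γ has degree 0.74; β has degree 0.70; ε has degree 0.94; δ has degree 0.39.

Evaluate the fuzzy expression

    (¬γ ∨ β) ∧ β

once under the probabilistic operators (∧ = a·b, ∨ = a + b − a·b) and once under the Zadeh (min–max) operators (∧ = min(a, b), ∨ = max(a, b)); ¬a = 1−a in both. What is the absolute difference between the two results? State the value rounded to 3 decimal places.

0.155

Under probabilistic:
  ¬γ = 1 − 0.7400 = 0.2600
  ¬γ ∨ β = a + b − a·b on (0.2600, 0.7000) = 0.7780
  (¬γ ∨ β) ∧ β = a·b on (0.7780, 0.7000) = 0.5446
  → value = 0.5446
Under Zadeh (min–max):
  ¬γ = 1 − 0.74 = 0.26
  ¬γ ∨ β = max(a, b) on (0.26, 0.70) = 0.70
  (¬γ ∨ β) ∧ β = min(a, b) on (0.70, 0.70) = 0.70
  → value = 0.7000
|0.5446 − 0.7000| = 0.155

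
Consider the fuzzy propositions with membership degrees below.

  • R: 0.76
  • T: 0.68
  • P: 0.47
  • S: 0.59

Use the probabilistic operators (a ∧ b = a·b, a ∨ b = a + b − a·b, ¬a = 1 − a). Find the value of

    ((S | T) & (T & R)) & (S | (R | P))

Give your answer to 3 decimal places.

0.426

S | T = a + b − a·b on (0.5900, 0.6800) = 0.8688
T & R = a·b on (0.6800, 0.7600) = 0.5168
(S | T) & (T & R) = a·b on (0.8688, 0.5168) = 0.4490
R | P = a + b − a·b on (0.7600, 0.4700) = 0.8728
S | (R | P) = a + b − a·b on (0.5900, 0.8728) = 0.9478
((S | T) & (T & R)) & (S | (R | P)) = a·b on (0.4490, 0.9478) = 0.4256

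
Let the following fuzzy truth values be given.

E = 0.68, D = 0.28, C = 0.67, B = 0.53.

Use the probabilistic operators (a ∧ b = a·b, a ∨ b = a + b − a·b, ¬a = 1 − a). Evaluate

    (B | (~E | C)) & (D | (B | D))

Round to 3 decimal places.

~E = 1 − 0.6800 = 0.3200
~E | C = a + b − a·b on (0.3200, 0.6700) = 0.7756
B | (~E | C) = a + b − a·b on (0.5300, 0.7756) = 0.8945
B | D = a + b − a·b on (0.5300, 0.2800) = 0.6616
D | (B | D) = a + b − a·b on (0.2800, 0.6616) = 0.7564
(B | (~E | C)) & (D | (B | D)) = a·b on (0.8945, 0.7564) = 0.6766

0.677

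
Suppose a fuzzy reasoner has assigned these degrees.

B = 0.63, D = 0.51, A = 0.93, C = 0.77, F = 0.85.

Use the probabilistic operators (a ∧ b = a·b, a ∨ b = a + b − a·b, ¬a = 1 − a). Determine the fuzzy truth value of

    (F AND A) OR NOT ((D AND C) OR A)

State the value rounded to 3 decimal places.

F AND A = a·b on (0.8500, 0.9300) = 0.7905
D AND C = a·b on (0.5100, 0.7700) = 0.3927
(D AND C) OR A = a + b − a·b on (0.3927, 0.9300) = 0.9575
NOT ((D AND C) OR A) = 1 − 0.9575 = 0.0425
(F AND A) OR NOT ((D AND C) OR A) = a + b − a·b on (0.7905, 0.0425) = 0.7994

0.799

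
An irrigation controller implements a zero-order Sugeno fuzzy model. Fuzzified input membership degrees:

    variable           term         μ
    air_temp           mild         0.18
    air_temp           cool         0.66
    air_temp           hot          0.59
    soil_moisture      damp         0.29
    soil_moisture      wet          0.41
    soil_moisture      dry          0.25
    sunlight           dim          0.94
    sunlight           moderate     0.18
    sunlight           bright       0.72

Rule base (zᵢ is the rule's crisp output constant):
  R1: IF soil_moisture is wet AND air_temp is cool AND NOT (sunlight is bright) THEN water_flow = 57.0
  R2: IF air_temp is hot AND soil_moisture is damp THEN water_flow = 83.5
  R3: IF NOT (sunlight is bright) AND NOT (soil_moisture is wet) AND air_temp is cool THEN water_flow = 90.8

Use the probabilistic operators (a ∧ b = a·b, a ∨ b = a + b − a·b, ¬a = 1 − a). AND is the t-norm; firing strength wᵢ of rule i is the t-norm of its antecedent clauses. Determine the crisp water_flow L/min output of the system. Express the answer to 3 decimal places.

R1 (z=57.0): wet=0.41, cool=0.66, ¬bright=1−0.72=0.28; AND[a·b] → w = 0.0758
R2 (z=83.5): hot=0.59, damp=0.29; AND[a·b] → w = 0.1711
R3 (z=90.8): ¬bright=1−0.72=0.28, ¬wet=1−0.41=0.59, cool=0.66; AND[a·b] → w = 0.1090
Weighted average = (0.0758·57.0 + 0.1711·83.5 + 0.1090·90.8) / (0.0758 + 0.1711 + 0.1090)
  = 28.5057 / 0.3559 = 80.095

80.095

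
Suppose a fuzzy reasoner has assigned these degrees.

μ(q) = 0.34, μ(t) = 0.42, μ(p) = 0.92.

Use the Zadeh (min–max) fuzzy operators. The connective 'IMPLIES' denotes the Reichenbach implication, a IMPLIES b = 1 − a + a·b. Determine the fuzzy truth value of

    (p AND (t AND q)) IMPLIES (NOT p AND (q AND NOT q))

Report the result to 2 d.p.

0.69

t AND q = min(a, b) on (0.42, 0.34) = 0.34
p AND (t AND q) = min(a, b) on (0.92, 0.34) = 0.34
NOT p = 1 − 0.92 = 0.08
NOT q = 1 − 0.34 = 0.66
q AND NOT q = min(a, b) on (0.34, 0.66) = 0.34
NOT p AND (q AND NOT q) = min(a, b) on (0.08, 0.34) = 0.08
(p AND (t AND q)) IMPLIES (NOT p AND (q AND NOT q))  [Reichenbach: 1 − a + a·b] with a=0.34, b=0.08 → 0.69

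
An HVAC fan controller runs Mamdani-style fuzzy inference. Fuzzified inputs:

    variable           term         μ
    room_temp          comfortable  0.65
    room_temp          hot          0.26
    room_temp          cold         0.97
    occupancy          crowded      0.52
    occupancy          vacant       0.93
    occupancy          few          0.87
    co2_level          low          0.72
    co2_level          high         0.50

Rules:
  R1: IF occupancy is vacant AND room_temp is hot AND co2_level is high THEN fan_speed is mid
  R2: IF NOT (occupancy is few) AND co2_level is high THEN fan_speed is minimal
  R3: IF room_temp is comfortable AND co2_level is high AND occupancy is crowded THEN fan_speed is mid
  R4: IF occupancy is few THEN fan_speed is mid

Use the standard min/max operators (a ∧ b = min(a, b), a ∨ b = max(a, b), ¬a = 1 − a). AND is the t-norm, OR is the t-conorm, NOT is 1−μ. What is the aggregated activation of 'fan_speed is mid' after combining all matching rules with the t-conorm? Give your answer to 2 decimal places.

0.87

R1: vacant=0.93, hot=0.26, high=0.50; AND[min(a, b)] → w = 0.26
R2: ¬few=1−0.87=0.13, high=0.50; AND[min(a, b)] → w = 0.13
R3: comfortable=0.65, high=0.50, crowded=0.52; AND[min(a, b)] → w = 0.50
R4: few=0.87 → w = 0.87
Rules with consequent 'mid': {R1, R3, R4} → strengths 0.26, 0.50, 0.87
Aggregate via t-conorm [max(a, b)]: 0.87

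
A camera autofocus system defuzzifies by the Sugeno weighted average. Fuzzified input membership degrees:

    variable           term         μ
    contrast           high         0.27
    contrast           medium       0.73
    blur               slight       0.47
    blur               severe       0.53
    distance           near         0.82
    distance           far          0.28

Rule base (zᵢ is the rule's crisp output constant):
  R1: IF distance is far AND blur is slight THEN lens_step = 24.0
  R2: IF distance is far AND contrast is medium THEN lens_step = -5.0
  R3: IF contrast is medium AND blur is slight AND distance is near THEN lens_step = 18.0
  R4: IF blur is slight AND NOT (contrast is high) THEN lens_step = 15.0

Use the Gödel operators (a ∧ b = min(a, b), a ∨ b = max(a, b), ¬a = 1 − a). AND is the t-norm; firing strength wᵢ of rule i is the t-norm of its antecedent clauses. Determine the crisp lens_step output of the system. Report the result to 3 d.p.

13.887

R1 (z=24.0): far=0.28, slight=0.47; AND[min(a, b)] → w = 0.28
R2 (z=-5.0): far=0.28, medium=0.73; AND[min(a, b)] → w = 0.28
R3 (z=18.0): medium=0.73, slight=0.47, near=0.82; AND[min(a, b)] → w = 0.47
R4 (z=15.0): slight=0.47, ¬high=1−0.27=0.73; AND[min(a, b)] → w = 0.47
Weighted average = (0.28·24.0 + 0.28·-5.0 + 0.47·18.0 + 0.47·15.0) / (0.28 + 0.28 + 0.47 + 0.47)
  = 20.8300 / 1.5000 = 13.887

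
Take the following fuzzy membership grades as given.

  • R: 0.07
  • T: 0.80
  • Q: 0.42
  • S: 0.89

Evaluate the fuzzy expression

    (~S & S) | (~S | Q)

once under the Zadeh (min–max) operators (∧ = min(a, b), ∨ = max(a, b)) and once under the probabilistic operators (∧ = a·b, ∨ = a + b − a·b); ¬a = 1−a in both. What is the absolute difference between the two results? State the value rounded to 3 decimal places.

0.114

Under Zadeh (min–max):
  ~S = 1 − 0.89 = 0.11
  ~S & S = min(a, b) on (0.11, 0.89) = 0.11
  ~S = 1 − 0.89 = 0.11
  ~S | Q = max(a, b) on (0.11, 0.42) = 0.42
  (~S & S) | (~S | Q) = max(a, b) on (0.11, 0.42) = 0.42
  → value = 0.4200
Under probabilistic:
  ~S = 1 − 0.8900 = 0.1100
  ~S & S = a·b on (0.1100, 0.8900) = 0.0979
  ~S = 1 − 0.8900 = 0.1100
  ~S | Q = a + b − a·b on (0.1100, 0.4200) = 0.4838
  (~S & S) | (~S | Q) = a + b − a·b on (0.0979, 0.4838) = 0.5343
  → value = 0.5343
|0.4200 − 0.5343| = 0.114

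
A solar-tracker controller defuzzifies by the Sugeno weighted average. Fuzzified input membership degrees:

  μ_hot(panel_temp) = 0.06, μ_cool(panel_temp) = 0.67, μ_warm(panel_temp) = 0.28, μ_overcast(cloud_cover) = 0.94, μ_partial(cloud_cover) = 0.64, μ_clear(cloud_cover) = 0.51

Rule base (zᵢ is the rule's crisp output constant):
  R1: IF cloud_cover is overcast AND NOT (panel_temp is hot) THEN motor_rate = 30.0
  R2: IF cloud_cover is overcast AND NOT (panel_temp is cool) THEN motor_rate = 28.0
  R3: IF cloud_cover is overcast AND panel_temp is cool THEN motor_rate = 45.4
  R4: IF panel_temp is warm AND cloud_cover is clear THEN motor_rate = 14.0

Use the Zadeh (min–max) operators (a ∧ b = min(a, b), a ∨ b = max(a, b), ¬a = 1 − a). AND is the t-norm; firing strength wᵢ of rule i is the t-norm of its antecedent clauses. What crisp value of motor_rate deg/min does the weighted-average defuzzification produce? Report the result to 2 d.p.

32.33

R1 (z=30.0): overcast=0.94, ¬hot=1−0.06=0.94; AND[min(a, b)] → w = 0.94
R2 (z=28.0): overcast=0.94, ¬cool=1−0.67=0.33; AND[min(a, b)] → w = 0.33
R3 (z=45.4): overcast=0.94, cool=0.67; AND[min(a, b)] → w = 0.67
R4 (z=14.0): warm=0.28, clear=0.51; AND[min(a, b)] → w = 0.28
Weighted average = (0.94·30.0 + 0.33·28.0 + 0.67·45.4 + 0.28·14.0) / (0.94 + 0.33 + 0.67 + 0.28)
  = 71.7780 / 2.2200 = 32.33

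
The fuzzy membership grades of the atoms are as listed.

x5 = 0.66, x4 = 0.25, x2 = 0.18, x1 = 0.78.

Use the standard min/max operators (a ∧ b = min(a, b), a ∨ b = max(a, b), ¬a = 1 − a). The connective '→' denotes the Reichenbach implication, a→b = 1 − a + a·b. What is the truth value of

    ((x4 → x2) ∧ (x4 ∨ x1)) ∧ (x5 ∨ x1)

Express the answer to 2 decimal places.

x4 → x2  [Reichenbach: 1 − a + a·b] with a=0.25, b=0.18 → 0.80
x4 ∨ x1 = max(a, b) on (0.25, 0.78) = 0.78
(x4 → x2) ∧ (x4 ∨ x1) = min(a, b) on (0.80, 0.78) = 0.78
x5 ∨ x1 = max(a, b) on (0.66, 0.78) = 0.78
((x4 → x2) ∧ (x4 ∨ x1)) ∧ (x5 ∨ x1) = min(a, b) on (0.78, 0.78) = 0.78

0.78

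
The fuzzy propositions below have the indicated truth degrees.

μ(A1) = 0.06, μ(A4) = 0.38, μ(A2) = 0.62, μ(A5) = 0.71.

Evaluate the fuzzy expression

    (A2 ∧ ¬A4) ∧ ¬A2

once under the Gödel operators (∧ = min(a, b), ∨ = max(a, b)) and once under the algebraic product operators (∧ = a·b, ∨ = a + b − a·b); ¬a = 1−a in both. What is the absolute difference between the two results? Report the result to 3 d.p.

0.234

Under Gödel:
  ¬A4 = 1 − 0.38 = 0.62
  A2 ∧ ¬A4 = min(a, b) on (0.62, 0.62) = 0.62
  ¬A2 = 1 − 0.62 = 0.38
  (A2 ∧ ¬A4) ∧ ¬A2 = min(a, b) on (0.62, 0.38) = 0.38
  → value = 0.3800
Under algebraic product:
  ¬A4 = 1 − 0.3800 = 0.6200
  A2 ∧ ¬A4 = a·b on (0.6200, 0.6200) = 0.3844
  ¬A2 = 1 − 0.6200 = 0.3800
  (A2 ∧ ¬A4) ∧ ¬A2 = a·b on (0.3844, 0.3800) = 0.1461
  → value = 0.1461
|0.3800 − 0.1461| = 0.234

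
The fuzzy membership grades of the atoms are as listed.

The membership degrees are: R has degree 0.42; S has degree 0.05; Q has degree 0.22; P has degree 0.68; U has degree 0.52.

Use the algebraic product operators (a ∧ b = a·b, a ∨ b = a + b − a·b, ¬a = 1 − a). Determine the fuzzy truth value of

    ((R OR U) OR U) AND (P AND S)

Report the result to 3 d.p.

0.029

R OR U = a + b − a·b on (0.4200, 0.5200) = 0.7216
(R OR U) OR U = a + b − a·b on (0.7216, 0.5200) = 0.8664
P AND S = a·b on (0.6800, 0.0500) = 0.0340
((R OR U) OR U) AND (P AND S) = a·b on (0.8664, 0.0340) = 0.0295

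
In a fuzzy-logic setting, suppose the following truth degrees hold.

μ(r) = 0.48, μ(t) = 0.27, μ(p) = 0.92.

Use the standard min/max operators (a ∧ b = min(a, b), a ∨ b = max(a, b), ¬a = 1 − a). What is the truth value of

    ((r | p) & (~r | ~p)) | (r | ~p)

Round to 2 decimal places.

0.52

r | p = max(a, b) on (0.48, 0.92) = 0.92
~r = 1 − 0.48 = 0.52
~p = 1 − 0.92 = 0.08
~r | ~p = max(a, b) on (0.52, 0.08) = 0.52
(r | p) & (~r | ~p) = min(a, b) on (0.92, 0.52) = 0.52
~p = 1 − 0.92 = 0.08
r | ~p = max(a, b) on (0.48, 0.08) = 0.48
((r | p) & (~r | ~p)) | (r | ~p) = max(a, b) on (0.52, 0.48) = 0.52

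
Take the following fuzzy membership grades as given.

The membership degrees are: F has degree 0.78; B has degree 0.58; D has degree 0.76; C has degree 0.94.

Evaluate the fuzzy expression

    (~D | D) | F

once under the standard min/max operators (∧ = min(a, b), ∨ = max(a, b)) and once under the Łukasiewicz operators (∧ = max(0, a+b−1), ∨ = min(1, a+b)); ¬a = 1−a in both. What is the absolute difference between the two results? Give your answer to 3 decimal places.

Under standard min/max:
  ~D = 1 − 0.76 = 0.24
  ~D | D = max(a, b) on (0.24, 0.76) = 0.76
  (~D | D) | F = max(a, b) on (0.76, 0.78) = 0.78
  → value = 0.7800
Under Łukasiewicz:
  ~D = 1 − 0.76 = 0.24
  ~D | D = min(1, a+b) on (0.24, 0.76) = 1.00
  (~D | D) | F = min(1, a+b) on (1.00, 0.78) = 1.00
  → value = 1.0000
|0.7800 − 1.0000| = 0.220

0.220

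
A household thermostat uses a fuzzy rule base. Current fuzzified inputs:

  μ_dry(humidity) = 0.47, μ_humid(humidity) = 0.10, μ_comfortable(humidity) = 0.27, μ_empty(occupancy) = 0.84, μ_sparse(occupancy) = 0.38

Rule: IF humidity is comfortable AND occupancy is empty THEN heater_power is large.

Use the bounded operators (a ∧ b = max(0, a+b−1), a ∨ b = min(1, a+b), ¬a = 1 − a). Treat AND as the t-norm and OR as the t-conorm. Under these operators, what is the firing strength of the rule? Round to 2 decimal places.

firing strength: comfortable=0.27, empty=0.84; AND[max(0, a+b−1)] → w = 0.11

0.11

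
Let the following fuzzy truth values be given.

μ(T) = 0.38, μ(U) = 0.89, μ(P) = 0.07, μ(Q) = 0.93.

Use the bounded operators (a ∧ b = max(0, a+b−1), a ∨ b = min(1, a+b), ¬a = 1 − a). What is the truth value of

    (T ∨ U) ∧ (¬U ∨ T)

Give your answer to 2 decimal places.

T ∨ U = min(1, a+b) on (0.38, 0.89) = 1.00
¬U = 1 − 0.89 = 0.11
¬U ∨ T = min(1, a+b) on (0.11, 0.38) = 0.49
(T ∨ U) ∧ (¬U ∨ T) = max(0, a+b−1) on (1.00, 0.49) = 0.49

0.49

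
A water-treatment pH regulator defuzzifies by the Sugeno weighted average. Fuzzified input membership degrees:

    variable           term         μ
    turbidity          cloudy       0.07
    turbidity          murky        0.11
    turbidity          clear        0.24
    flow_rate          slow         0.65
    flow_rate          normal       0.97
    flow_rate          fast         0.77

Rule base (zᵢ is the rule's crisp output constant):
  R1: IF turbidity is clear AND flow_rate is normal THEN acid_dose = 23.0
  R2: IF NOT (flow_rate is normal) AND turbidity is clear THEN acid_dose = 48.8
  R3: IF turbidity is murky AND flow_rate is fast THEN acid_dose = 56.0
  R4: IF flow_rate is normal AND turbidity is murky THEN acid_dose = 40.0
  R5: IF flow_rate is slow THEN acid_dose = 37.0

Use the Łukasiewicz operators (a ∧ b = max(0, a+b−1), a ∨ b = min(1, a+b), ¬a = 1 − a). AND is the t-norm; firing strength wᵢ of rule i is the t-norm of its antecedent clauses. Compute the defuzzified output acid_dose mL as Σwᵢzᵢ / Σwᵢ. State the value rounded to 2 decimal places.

R1 (z=23.0): clear=0.24, normal=0.97; AND[max(0, a+b−1)] → w = 0.21
R2 (z=48.8): ¬normal=1−0.97=0.03, clear=0.24; AND[max(0, a+b−1)] → w = 0.00
R3 (z=56.0): murky=0.11, fast=0.77; AND[max(0, a+b−1)] → w = 0.00
R4 (z=40.0): normal=0.97, murky=0.11; AND[max(0, a+b−1)] → w = 0.08
R5 (z=37.0): slow=0.65 → w = 0.65
Weighted average = (0.21·23.0 + 0.00·48.8 + 0.00·56.0 + 0.08·40.0 + 0.65·37.0) / (0.21 + 0.00 + 0.00 + 0.08 + 0.65)
  = 32.0800 / 0.9400 = 34.13

34.13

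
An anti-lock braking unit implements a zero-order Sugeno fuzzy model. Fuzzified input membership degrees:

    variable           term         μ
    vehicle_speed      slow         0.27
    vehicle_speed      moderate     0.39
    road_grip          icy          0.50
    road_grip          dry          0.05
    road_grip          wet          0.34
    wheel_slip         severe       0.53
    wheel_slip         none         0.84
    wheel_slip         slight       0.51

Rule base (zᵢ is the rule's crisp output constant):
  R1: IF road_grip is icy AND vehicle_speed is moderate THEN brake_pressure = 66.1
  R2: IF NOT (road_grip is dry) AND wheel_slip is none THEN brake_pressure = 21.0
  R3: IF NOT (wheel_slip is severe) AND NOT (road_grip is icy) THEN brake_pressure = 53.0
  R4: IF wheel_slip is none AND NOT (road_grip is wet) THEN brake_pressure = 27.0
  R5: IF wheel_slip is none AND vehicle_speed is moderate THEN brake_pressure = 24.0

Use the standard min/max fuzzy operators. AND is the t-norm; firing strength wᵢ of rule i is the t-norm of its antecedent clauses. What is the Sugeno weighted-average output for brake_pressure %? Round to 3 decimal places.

34.731

R1 (z=66.1): icy=0.50, moderate=0.39; AND[min(a, b)] → w = 0.39
R2 (z=21.0): ¬dry=1−0.05=0.95, none=0.84; AND[min(a, b)] → w = 0.84
R3 (z=53.0): ¬severe=1−0.53=0.47, ¬icy=1−0.50=0.50; AND[min(a, b)] → w = 0.47
R4 (z=27.0): none=0.84, ¬wet=1−0.34=0.66; AND[min(a, b)] → w = 0.66
R5 (z=24.0): none=0.84, moderate=0.39; AND[min(a, b)] → w = 0.39
Weighted average = (0.39·66.1 + 0.84·21.0 + 0.47·53.0 + 0.66·27.0 + 0.39·24.0) / (0.39 + 0.84 + 0.47 + 0.66 + 0.39)
  = 95.5090 / 2.7500 = 34.731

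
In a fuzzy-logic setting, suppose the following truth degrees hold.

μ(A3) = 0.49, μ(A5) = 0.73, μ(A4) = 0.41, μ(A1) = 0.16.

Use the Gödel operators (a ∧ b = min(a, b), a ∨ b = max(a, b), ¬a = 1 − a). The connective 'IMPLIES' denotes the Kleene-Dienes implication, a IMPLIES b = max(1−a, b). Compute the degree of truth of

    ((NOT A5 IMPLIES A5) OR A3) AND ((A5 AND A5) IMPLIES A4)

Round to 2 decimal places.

0.41

NOT A5 = 1 − 0.73 = 0.27
NOT A5 IMPLIES A5  [Kleene-Dienes: max(1−a, b)] with a=0.27, b=0.73 → 0.73
(NOT A5 IMPLIES A5) OR A3 = max(a, b) on (0.73, 0.49) = 0.73
A5 AND A5 = min(a, b) on (0.73, 0.73) = 0.73
(A5 AND A5) IMPLIES A4  [Kleene-Dienes: max(1−a, b)] with a=0.73, b=0.41 → 0.41
((NOT A5 IMPLIES A5) OR A3) AND ((A5 AND A5) IMPLIES A4) = min(a, b) on (0.73, 0.41) = 0.41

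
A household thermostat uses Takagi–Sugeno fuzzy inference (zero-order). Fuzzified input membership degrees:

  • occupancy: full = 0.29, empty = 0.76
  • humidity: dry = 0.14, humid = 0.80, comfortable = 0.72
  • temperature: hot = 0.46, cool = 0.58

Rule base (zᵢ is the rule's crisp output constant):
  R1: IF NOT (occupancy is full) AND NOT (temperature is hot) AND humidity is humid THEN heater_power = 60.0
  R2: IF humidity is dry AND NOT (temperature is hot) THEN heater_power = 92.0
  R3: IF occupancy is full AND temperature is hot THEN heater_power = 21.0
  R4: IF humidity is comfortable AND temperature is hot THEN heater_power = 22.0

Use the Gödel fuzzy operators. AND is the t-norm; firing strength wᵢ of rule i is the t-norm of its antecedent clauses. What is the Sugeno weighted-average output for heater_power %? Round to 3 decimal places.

43.000

R1 (z=60.0): ¬full=1−0.29=0.71, ¬hot=1−0.46=0.54, humid=0.80; AND[min(a, b)] → w = 0.54
R2 (z=92.0): dry=0.14, ¬hot=1−0.46=0.54; AND[min(a, b)] → w = 0.14
R3 (z=21.0): full=0.29, hot=0.46; AND[min(a, b)] → w = 0.29
R4 (z=22.0): comfortable=0.72, hot=0.46; AND[min(a, b)] → w = 0.46
Weighted average = (0.54·60.0 + 0.14·92.0 + 0.29·21.0 + 0.46·22.0) / (0.54 + 0.14 + 0.29 + 0.46)
  = 61.4900 / 1.4300 = 43.000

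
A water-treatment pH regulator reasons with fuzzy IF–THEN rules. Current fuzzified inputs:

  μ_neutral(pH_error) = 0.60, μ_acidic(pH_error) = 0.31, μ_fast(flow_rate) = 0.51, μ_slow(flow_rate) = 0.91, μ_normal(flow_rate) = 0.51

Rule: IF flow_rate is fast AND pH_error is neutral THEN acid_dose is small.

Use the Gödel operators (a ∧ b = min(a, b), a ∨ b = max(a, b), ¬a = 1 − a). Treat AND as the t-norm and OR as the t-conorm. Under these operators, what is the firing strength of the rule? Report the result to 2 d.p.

0.51

firing strength: fast=0.51, neutral=0.60; AND[min(a, b)] → w = 0.51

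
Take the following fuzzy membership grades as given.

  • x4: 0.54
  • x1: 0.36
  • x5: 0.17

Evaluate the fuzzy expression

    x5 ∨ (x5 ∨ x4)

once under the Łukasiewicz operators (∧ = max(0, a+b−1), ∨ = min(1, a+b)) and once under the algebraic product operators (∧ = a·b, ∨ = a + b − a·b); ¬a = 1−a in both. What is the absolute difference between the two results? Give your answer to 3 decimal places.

Under Łukasiewicz:
  x5 ∨ x4 = min(1, a+b) on (0.17, 0.54) = 0.71
  x5 ∨ (x5 ∨ x4) = min(1, a+b) on (0.17, 0.71) = 0.88
  → value = 0.8800
Under algebraic product:
  x5 ∨ x4 = a + b − a·b on (0.1700, 0.5400) = 0.6182
  x5 ∨ (x5 ∨ x4) = a + b − a·b on (0.1700, 0.6182) = 0.6831
  → value = 0.6831
|0.8800 − 0.6831| = 0.197

0.197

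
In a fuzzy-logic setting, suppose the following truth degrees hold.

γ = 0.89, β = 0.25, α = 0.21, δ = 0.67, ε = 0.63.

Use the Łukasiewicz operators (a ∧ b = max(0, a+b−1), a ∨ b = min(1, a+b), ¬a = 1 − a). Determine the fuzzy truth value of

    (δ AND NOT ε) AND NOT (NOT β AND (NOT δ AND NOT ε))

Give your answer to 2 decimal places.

NOT ε = 1 − 0.63 = 0.37
δ AND NOT ε = max(0, a+b−1) on (0.67, 0.37) = 0.04
NOT β = 1 − 0.25 = 0.75
NOT δ = 1 − 0.67 = 0.33
NOT ε = 1 − 0.63 = 0.37
NOT δ AND NOT ε = max(0, a+b−1) on (0.33, 0.37) = 0.00
NOT β AND (NOT δ AND NOT ε) = max(0, a+b−1) on (0.75, 0.00) = 0.00
NOT (NOT β AND (NOT δ AND NOT ε)) = 1 − 0.00 = 1.00
(δ AND NOT ε) AND NOT (NOT β AND (NOT δ AND NOT ε)) = max(0, a+b−1) on (0.04, 1.00) = 0.04

0.04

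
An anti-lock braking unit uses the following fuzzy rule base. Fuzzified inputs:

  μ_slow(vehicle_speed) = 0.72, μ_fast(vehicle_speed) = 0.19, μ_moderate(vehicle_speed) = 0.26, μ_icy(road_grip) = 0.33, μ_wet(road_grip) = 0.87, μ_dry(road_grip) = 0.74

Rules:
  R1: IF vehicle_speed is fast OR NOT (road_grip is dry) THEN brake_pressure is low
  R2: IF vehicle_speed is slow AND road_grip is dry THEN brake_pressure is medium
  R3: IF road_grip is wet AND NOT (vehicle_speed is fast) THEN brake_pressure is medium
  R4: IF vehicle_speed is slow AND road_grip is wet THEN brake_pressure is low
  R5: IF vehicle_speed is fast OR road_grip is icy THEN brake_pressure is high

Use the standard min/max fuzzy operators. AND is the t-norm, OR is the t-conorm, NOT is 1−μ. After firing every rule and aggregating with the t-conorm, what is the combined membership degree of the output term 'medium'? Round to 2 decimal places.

0.81

R1: fast=0.19, ¬dry=1−0.74=0.26; OR[max(a, b)] → w = 0.26
R2: slow=0.72, dry=0.74; AND[min(a, b)] → w = 0.72
R3: wet=0.87, ¬fast=1−0.19=0.81; AND[min(a, b)] → w = 0.81
R4: slow=0.72, wet=0.87; AND[min(a, b)] → w = 0.72
R5: fast=0.19, icy=0.33; OR[max(a, b)] → w = 0.33
Rules with consequent 'medium': {R2, R3} → strengths 0.72, 0.81
Aggregate via t-conorm [max(a, b)]: 0.81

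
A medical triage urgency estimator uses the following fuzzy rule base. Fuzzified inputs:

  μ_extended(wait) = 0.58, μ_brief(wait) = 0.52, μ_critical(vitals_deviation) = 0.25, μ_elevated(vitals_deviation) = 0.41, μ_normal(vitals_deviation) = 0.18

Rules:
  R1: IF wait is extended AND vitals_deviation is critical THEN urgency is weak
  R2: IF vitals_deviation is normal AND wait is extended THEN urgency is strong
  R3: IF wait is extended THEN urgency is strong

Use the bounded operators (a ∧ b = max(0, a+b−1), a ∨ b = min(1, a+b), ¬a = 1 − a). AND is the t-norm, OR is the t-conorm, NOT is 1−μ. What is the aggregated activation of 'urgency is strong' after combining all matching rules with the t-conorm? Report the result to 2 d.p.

0.58

R1: extended=0.58, critical=0.25; AND[max(0, a+b−1)] → w = 0.00
R2: normal=0.18, extended=0.58; AND[max(0, a+b−1)] → w = 0.00
R3: extended=0.58 → w = 0.58
Rules with consequent 'strong': {R2, R3} → strengths 0.00, 0.58
Aggregate via t-conorm [min(1, a+b)]: 0.58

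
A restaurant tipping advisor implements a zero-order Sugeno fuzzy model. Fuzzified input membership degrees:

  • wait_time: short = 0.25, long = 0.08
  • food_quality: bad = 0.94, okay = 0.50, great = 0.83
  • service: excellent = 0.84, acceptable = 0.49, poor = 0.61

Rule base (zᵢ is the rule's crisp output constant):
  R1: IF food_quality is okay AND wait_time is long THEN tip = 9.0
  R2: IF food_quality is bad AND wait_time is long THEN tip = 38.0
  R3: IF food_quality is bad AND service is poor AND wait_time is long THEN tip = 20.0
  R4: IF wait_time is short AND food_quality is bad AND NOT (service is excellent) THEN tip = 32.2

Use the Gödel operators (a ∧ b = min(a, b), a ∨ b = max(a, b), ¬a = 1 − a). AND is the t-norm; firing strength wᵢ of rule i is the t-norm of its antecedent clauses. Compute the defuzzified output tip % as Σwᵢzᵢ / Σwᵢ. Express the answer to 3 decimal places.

26.280

R1 (z=9.0): okay=0.50, long=0.08; AND[min(a, b)] → w = 0.08
R2 (z=38.0): bad=0.94, long=0.08; AND[min(a, b)] → w = 0.08
R3 (z=20.0): bad=0.94, poor=0.61, long=0.08; AND[min(a, b)] → w = 0.08
R4 (z=32.2): short=0.25, bad=0.94, ¬excellent=1−0.84=0.16; AND[min(a, b)] → w = 0.16
Weighted average = (0.08·9.0 + 0.08·38.0 + 0.08·20.0 + 0.16·32.2) / (0.08 + 0.08 + 0.08 + 0.16)
  = 10.5120 / 0.4000 = 26.280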